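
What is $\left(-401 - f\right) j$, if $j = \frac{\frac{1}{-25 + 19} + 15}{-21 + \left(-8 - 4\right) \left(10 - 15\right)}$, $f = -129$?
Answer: $- \frac{12104}{117} \approx -103.45$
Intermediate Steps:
$j = \frac{89}{234}$ ($j = \frac{\frac{1}{-6} + 15}{-21 - -60} = \frac{- \frac{1}{6} + 15}{-21 + 60} = \frac{89}{6 \cdot 39} = \frac{89}{6} \cdot \frac{1}{39} = \frac{89}{234} \approx 0.38034$)
$\left(-401 - f\right) j = \left(-401 - -129\right) \frac{89}{234} = \left(-401 + 129\right) \frac{89}{234} = \left(-272\right) \frac{89}{234} = - \frac{12104}{117}$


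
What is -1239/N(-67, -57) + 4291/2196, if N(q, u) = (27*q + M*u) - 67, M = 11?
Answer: 13461217/5496588 ≈ 2.4490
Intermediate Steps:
N(q, u) = -67 + 11*u + 27*q (N(q, u) = (27*q + 11*u) - 67 = (11*u + 27*q) - 67 = -67 + 11*u + 27*q)
-1239/N(-67, -57) + 4291/2196 = -1239/(-67 + 11*(-57) + 27*(-67)) + 4291/2196 = -1239/(-67 - 627 - 1809) + 4291*(1/2196) = -1239/(-2503) + 4291/2196 = -1239*(-1/2503) + 4291/2196 = 1239/2503 + 4291/2196 = 13461217/5496588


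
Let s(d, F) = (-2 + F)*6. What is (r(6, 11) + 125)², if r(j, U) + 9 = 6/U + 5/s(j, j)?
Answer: 950057329/69696 ≈ 13631.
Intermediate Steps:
s(d, F) = -12 + 6*F
r(j, U) = -9 + 5/(-12 + 6*j) + 6/U (r(j, U) = -9 + (6/U + 5/(-12 + 6*j)) = -9 + (5/(-12 + 6*j) + 6/U) = -9 + 5/(-12 + 6*j) + 6/U)
(r(6, 11) + 125)² = ((-9 + 5/(-12 + 6*6) + 6/11) + 125)² = ((-9 + 5/(-12 + 36) + 6*(1/11)) + 125)² = ((-9 + 5/24 + 6/11) + 125)² = (-2177/264 + 125)² = (30823/264)² = 950057329/69696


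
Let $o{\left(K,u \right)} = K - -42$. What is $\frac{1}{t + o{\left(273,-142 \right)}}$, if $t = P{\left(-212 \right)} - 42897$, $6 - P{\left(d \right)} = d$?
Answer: $- \frac{1}{42364} \approx -2.3605 \cdot 10^{-5}$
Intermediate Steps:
$P{\left(d \right)} = 6 - d$
$o{\left(K,u \right)} = 42 + K$ ($o{\left(K,u \right)} = K + 42 = 42 + K$)
$t = -42679$ ($t = \left(6 - -212\right) - 42897 = \left(6 + 212\right) - 42897 = 218 - 42897 = -42679$)
$\frac{1}{t + o{\left(273,-142 \right)}} = \frac{1}{-42679 + \left(42 + 273\right)} = \frac{1}{-42679 + 315} = \frac{1}{-42364} = - \frac{1}{42364}$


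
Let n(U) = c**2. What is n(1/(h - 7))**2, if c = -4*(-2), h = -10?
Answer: 4096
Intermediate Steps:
c = 8
n(U) = 64 (n(U) = 8**2 = 64)
n(1/(h - 7))**2 = 64**2 = 4096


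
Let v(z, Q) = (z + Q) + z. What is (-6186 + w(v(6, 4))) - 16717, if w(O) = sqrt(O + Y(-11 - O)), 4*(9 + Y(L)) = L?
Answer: -45805/2 ≈ -22903.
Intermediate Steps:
Y(L) = -9 + L/4
v(z, Q) = Q + 2*z (v(z, Q) = (Q + z) + z = Q + 2*z)
w(O) = sqrt(-47/4 + 3*O/4) (w(O) = sqrt(O + (-9 + (-11 - O)/4)) = sqrt(O + (-9 + (-11/4 - O/4))) = sqrt(O + (-47/4 - O/4)) = sqrt(-47/4 + 3*O/4))
(-6186 + w(v(6, 4))) - 16717 = (-6186 + sqrt(-47 + 3*(4 + 2*6))/2) - 16717 = (-6186 + sqrt(-47 + 3*(4 + 12))/2) - 16717 = (-6186 + sqrt(-47 + 3*16)/2) - 16717 = (-6186 + sqrt(-47 + 48)/2) - 16717 = (-6186 + sqrt(1)/2) - 16717 = (-6186 + (1/2)*1) - 16717 = (-6186 + 1/2) - 16717 = -12371/2 - 16717 = -45805/2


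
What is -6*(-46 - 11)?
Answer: 342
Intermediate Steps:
-6*(-46 - 11) = -6*(-57) = 342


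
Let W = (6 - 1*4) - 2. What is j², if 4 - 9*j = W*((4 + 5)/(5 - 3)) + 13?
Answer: 1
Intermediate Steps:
W = 0 (W = (6 - 4) - 2 = 2 - 2 = 0)
j = -1 (j = 4/9 - (0*((4 + 5)/(5 - 3)) + 13)/9 = 4/9 - (0*(9/2) + 13)/9 = 4/9 - (0 + 13)/9 = 4/9 - ⅑*13 = 4/9 - 13/9 = -1)
j² = (-1)² = 1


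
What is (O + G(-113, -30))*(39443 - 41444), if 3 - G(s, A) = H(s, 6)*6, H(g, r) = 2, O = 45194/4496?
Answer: -4732365/2248 ≈ -2105.1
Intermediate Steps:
O = 22597/2248 (O = 45194*(1/4496) = 22597/2248 ≈ 10.052)
G(s, A) = -9 (G(s, A) = 3 - 2*6 = 3 - 1*12 = 3 - 12 = -9)
(O + G(-113, -30))*(39443 - 41444) = (22597/2248 - 9)*(39443 - 41444) = (2365/2248)*(-2001) = -4732365/2248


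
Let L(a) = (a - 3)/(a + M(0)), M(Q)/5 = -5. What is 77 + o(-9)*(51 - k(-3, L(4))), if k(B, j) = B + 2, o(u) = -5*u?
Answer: 2417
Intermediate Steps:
M(Q) = -25 (M(Q) = 5*(-5) = -25)
L(a) = (-3 + a)/(-25 + a) (L(a) = (a - 3)/(a - 25) = (-3 + a)/(-25 + a))
k(B, j) = 2 + B
77 + o(-9)*(51 - k(-3, L(4))) = 77 + (-5*(-9))*(51 - (2 - 3)) = 77 + 45*(51 - 1*(-1)) = 77 + 45*(51 + 1) = 77 + 45*52 = 77 + 2340 = 2417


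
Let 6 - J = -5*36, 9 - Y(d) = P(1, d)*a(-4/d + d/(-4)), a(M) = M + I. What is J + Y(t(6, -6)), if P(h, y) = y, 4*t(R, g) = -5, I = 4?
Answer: 13081/64 ≈ 204.39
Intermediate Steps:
t(R, g) = -5/4 (t(R, g) = (¼)*(-5) = -5/4)
a(M) = 4 + M (a(M) = M + 4 = 4 + M)
Y(d) = 9 - d*(4 - 4/d - d/4) (Y(d) = 9 - d*(4 + (-4/d + d/(-4))) = 9 - d*(4 + (-4/d + d*(-¼))) = 9 - d*(4 + (-4/d - d/4)) = 9 - d*(4 - 4/d - d/4))
J = 186 (J = 6 - (-5)*36 = 6 - 1*(-180) = 6 + 180 = 186)
J + Y(t(6, -6)) = 186 + (13 + (¼)*(-5/4)*(-16 - 5/4)) = 186 + (13 + (¼)*(-5/4)*(-69/4)) = 186 + (13 + 345/64) = 186 + 1177/64 = 13081/64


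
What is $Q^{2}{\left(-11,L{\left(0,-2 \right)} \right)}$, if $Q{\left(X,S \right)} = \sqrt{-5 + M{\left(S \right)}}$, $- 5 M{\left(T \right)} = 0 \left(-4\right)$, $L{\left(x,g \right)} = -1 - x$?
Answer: $-5$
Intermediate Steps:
$M{\left(T \right)} = 0$ ($M{\left(T \right)} = - \frac{0 \left(-4\right)}{5} = \left(- \frac{1}{5}\right) 0 = 0$)
$Q{\left(X,S \right)} = i \sqrt{5}$ ($Q{\left(X,S \right)} = \sqrt{-5 + 0} = \sqrt{-5} = i \sqrt{5}$)
$Q^{2}{\left(-11,L{\left(0,-2 \right)} \right)} = \left(i \sqrt{5}\right)^{2} = -5$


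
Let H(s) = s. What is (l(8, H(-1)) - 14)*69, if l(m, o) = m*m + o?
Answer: 3381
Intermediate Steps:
l(m, o) = o + m**2 (l(m, o) = m**2 + o = o + m**2)
(l(8, H(-1)) - 14)*69 = ((-1 + 8**2) - 14)*69 = ((-1 + 64) - 14)*69 = (63 - 14)*69 = 49*69 = 3381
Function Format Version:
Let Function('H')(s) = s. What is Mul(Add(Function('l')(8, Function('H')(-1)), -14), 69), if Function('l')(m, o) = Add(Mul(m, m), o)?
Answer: 3381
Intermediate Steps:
Function('l')(m, o) = Add(o, Pow(m, 2)) (Function('l')(m, o) = Add(Pow(m, 2), o) = Add(o, Pow(m, 2)))
Mul(Add(Function('l')(8, Function('H')(-1)), -14), 69) = Mul(Add(Add(-1, Pow(8, 2)), -14), 69) = Mul(Add(Add(-1, 64), -14), 69) = Mul(Add(63, -14), 69) = Mul(49, 69) = 3381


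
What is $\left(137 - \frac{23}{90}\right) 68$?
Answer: $\frac{418438}{45} \approx 9298.6$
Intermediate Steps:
$\left(137 - \frac{23}{90}\right) 68 = \frac{12307}{90} \cdot 68 = \frac{418438}{45}$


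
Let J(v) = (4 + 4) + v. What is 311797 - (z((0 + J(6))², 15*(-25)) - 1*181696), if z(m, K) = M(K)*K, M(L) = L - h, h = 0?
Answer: 352868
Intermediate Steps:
J(v) = 8 + v
M(L) = L (M(L) = L - 1*0 = L + 0 = L)
z(m, K) = K² (z(m, K) = K*K = K²)
311797 - (z((0 + J(6))², 15*(-25)) - 1*181696) = 311797 - ((15*(-25))² - 1*181696) = 311797 - ((-375)² - 181696) = 311797 - (140625 - 181696) = 311797 - 1*(-41071) = 311797 + 41071 = 352868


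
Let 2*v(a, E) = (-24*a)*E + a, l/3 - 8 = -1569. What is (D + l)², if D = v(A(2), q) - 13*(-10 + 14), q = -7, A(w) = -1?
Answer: 92910321/4 ≈ 2.3228e+7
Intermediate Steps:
l = -4683 (l = 24 + 3*(-1569) = 24 - 4707 = -4683)
v(a, E) = a/2 - 12*E*a (v(a, E) = ((-24*a)*E + a)/2 = (-24*E*a + a)/2 = (a - 24*E*a)/2 = a/2 - 12*E*a)
D = -273/2 (D = (½)*(-1)*(1 - 24*(-7)) - 13*(-10 + 14) = (½)*(-1)*(1 + 168) - 13*4 = (½)*(-1)*169 - 52 = -169/2 - 52 = -273/2 ≈ -136.50)
(D + l)² = (-273/2 - 4683)² = (-9639/2)² = 92910321/4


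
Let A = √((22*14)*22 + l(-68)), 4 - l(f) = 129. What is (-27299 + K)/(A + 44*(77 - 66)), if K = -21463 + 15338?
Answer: -16177216/227605 + 100272*√739/227605 ≈ -59.100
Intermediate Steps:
K = -6125
l(f) = -125 (l(f) = 4 - 1*129 = 4 - 129 = -125)
A = 3*√739 (A = √((22*14)*22 - 125) = √(308*22 - 125) = √(6776 - 125) = √6651 = 3*√739 ≈ 81.554)
(-27299 + K)/(A + 44*(77 - 66)) = (-27299 - 6125)/(3*√739 + 44*(77 - 66)) = -33424/(3*√739 + 44*11) = -33424/(3*√739 + 484) = -33424/(484 + 3*√739)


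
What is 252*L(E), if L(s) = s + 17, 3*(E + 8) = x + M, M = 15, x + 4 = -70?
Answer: -2688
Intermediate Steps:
x = -74 (x = -4 - 70 = -74)
E = -83/3 (E = -8 + (-74 + 15)/3 = -8 + (1/3)*(-59) = -8 - 59/3 = -83/3 ≈ -27.667)
L(s) = 17 + s
252*L(E) = 252*(17 - 83/3) = 252*(-32/3) = -2688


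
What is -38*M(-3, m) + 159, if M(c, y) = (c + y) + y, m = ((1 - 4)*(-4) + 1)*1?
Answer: -715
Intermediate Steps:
m = 13 (m = (-3*(-4) + 1)*1 = (12 + 1)*1 = 13*1 = 13)
M(c, y) = c + 2*y
-38*M(-3, m) + 159 = -38*(-3 + 2*13) + 159 = -38*(-3 + 26) + 159 = -38*23 + 159 = -874 + 159 = -715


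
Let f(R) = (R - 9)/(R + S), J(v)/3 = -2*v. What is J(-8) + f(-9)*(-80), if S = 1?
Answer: -132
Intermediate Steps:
J(v) = -6*v (J(v) = 3*(-2*v) = -6*v)
f(R) = (-9 + R)/(1 + R) (f(R) = (R - 9)/(R + 1) = (-9 + R)/(1 + R))
J(-8) + f(-9)*(-80) = -6*(-8) + ((-9 - 9)/(1 - 9))*(-80) = 48 + (-18/(-8))*(-80) = 48 - ⅛*(-18)*(-80) = 48 + (9/4)*(-80) = 48 - 180 = -132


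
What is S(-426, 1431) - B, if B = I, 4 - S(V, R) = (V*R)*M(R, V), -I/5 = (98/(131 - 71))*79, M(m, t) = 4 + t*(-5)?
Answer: 7805399119/6 ≈ 1.3009e+9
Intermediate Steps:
M(m, t) = 4 - 5*t
I = -3871/6 (I = -5*98/(131 - 71)*79 = -5*98/60*79 = -5*98*(1/60)*79 = -49*79/6 = -5*3871/30 = -3871/6 ≈ -645.17)
S(V, R) = 4 - R*V*(4 - 5*V) (S(V, R) = 4 - V*R*(4 - 5*V) = 4 - R*V*(4 - 5*V))
B = -3871/6 ≈ -645.17
S(-426, 1431) - B = (4 + 1431*(-426)*(-4 + 5*(-426))) - 1*(-3871/6) = (4 + 1431*(-426)*(-4 - 2130)) + 3871/6 = (4 + 1431*(-426)*(-2134)) + 3871/6 = (4 + 1300899204) + 3871/6 = 1300899208 + 3871/6 = 7805399119/6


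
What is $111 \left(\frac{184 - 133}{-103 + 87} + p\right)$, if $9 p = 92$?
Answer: $\frac{37481}{48} \approx 780.85$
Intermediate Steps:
$p = \frac{92}{9}$ ($p = \frac{1}{9} \cdot 92 = \frac{92}{9} \approx 10.222$)
$111 \left(\frac{184 - 133}{-103 + 87} + p\right) = 111 \left(\frac{184 - 133}{-103 + 87} + \frac{92}{9}\right) = 111 \left(\frac{51}{-16} + \frac{92}{9}\right) = 111 \left(51 \left(- \frac{1}{16}\right) + \frac{92}{9}\right) = 111 \left(- \frac{51}{16} + \frac{92}{9}\right) = 111 \cdot \frac{1013}{144} = \frac{37481}{48}$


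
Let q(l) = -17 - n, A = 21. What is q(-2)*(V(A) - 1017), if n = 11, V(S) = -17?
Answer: 28952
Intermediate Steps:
q(l) = -28 (q(l) = -17 - 1*11 = -17 - 11 = -28)
q(-2)*(V(A) - 1017) = -28*(-17 - 1017) = -28*(-1034) = 28952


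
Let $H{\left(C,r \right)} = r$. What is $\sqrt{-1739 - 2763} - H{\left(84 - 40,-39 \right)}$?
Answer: $39 + i \sqrt{4502} \approx 39.0 + 67.097 i$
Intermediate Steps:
$\sqrt{-1739 - 2763} - H{\left(84 - 40,-39 \right)} = \sqrt{-1739 - 2763} - -39 = \sqrt{-4502} + 39 = i \sqrt{4502} + 39 = 39 + i \sqrt{4502}$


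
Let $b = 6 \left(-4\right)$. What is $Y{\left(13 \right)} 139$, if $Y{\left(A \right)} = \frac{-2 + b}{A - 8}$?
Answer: $- \frac{3614}{5} \approx -722.8$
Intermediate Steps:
$b = -24$
$Y{\left(A \right)} = - \frac{26}{-8 + A}$ ($Y{\left(A \right)} = \frac{-2 - 24}{A - 8} = - \frac{26}{-8 + A}$)
$Y{\left(13 \right)} 139 = - \frac{26}{-8 + 13} \cdot 139 = - \frac{26}{5} \cdot 139 = \left(-26\right) \frac{1}{5} \cdot 139 = \left(- \frac{26}{5}\right) 139 = - \frac{3614}{5}$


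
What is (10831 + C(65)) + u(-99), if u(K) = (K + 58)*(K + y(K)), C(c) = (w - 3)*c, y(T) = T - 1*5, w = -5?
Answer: 18634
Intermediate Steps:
y(T) = -5 + T (y(T) = T - 5 = -5 + T)
C(c) = -8*c (C(c) = (-5 - 3)*c = -8*c)
u(K) = (-5 + 2*K)*(58 + K) (u(K) = (K + 58)*(K + (-5 + K)) = (58 + K)*(-5 + 2*K) = (-5 + 2*K)*(58 + K))
(10831 + C(65)) + u(-99) = (10831 - 8*65) + (-290 + 2*(-99)² + 111*(-99)) = (10831 - 520) + (-290 + 2*9801 - 10989) = 10311 + (-290 + 19602 - 10989) = 10311 + 8323 = 18634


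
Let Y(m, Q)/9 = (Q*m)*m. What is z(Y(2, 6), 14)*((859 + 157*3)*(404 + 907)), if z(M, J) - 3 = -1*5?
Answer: -3487260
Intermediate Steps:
Y(m, Q) = 9*Q*m² (Y(m, Q) = 9*((Q*m)*m) = 9*(Q*m²) = 9*Q*m²)
z(M, J) = -2 (z(M, J) = 3 - 1*5 = 3 - 5 = -2)
z(Y(2, 6), 14)*((859 + 157*3)*(404 + 907)) = -2*(859 + 157*3)*(404 + 907) = -2*(859 + 471)*1311 = -2660*1311 = -2*1743630 = -3487260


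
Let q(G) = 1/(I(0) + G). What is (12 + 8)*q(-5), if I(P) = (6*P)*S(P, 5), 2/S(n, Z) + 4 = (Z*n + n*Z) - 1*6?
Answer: -4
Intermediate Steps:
S(n, Z) = 2/(-10 + 2*Z*n) (S(n, Z) = 2/(-4 + ((Z*n + n*Z) - 1*6)) = 2/(-4 + ((Z*n + Z*n) - 6)) = 2/(-4 + (2*Z*n - 6)) = 2/(-4 + (-6 + 2*Z*n)) = 2/(-10 + 2*Z*n))
I(P) = 6*P/(-5 + 5*P) (I(P) = (6*P)/(-5 + 5*P) = 6*P/(-5 + 5*P))
q(G) = 1/G (q(G) = 1/((6/5)*0/(-1 + 0) + G) = 1/((6/5)*0/(-1) + G) = 1/((6/5)*0*(-1) + G) = 1/(0 + G) = 1/G)
(12 + 8)*q(-5) = (12 + 8)/(-5) = 20*(-1/5) = -4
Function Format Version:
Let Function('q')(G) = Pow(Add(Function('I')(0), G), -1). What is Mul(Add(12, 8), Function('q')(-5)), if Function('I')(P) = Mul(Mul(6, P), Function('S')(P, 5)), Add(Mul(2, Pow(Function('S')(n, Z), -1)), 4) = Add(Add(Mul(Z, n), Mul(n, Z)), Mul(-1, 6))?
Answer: -4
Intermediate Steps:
Function('S')(n, Z) = Mul(2, Pow(Add(-10, Mul(2, Z, n)), -1)) (Function('S')(n, Z) = Mul(2, Pow(Add(-4, Add(Add(Mul(Z, n), Mul(n, Z)), Mul(-1, 6))), -1)) = Mul(2, Pow(Add(-4, Add(Add(Mul(Z, n), Mul(Z, n)), -6)), -1)) = Mul(2, Pow(Add(-4, Add(Mul(2, Z, n), -6)), -1)) = Mul(2, Pow(Add(-4, Add(-6, Mul(2, Z, n))), -1)) = Mul(2, Pow(Add(-10, Mul(2, Z, n)), -1)))
Function('I')(P) = Mul(6, P, Pow(Add(-5, Mul(5, P)), -1)) (Function('I')(P) = Mul(Mul(6, P), Pow(Add(-5, Mul(5, P)), -1)) = Mul(6, P, Pow(Add(-5, Mul(5, P)), -1)))
Function('q')(G) = Pow(G, -1) (Function('q')(G) = Pow(Add(Mul(Rational(6, 5), 0, Pow(Add(-1, 0), -1)), G), -1) = Pow(Add(Mul(Rational(6, 5), 0, Pow(-1, -1)), G), -1) = Pow(Add(Mul(Rational(6, 5), 0, -1), G), -1) = Pow(Add(0, G), -1) = Pow(G, -1))
Mul(Add(12, 8), Function('q')(-5)) = Mul(Add(12, 8), Pow(-5, -1)) = Mul(20, Rational(-1, 5)) = -4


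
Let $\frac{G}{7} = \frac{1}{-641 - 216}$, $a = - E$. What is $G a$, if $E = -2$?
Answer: $- \frac{14}{857} \approx -0.016336$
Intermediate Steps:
$a = 2$ ($a = \left(-1\right) \left(-2\right) = 2$)
$G = - \frac{7}{857}$ ($G = \frac{7}{-641 - 216} = \frac{7}{-857} = 7 \left(- \frac{1}{857}\right) = - \frac{7}{857} \approx -0.008168$)
$G a = \left(- \frac{7}{857}\right) 2 = - \frac{14}{857}$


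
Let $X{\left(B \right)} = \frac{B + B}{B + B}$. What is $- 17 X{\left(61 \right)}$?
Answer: $-17$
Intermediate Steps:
$X{\left(B \right)} = 1$ ($X{\left(B \right)} = \frac{2 B}{2 B} = 2 B \frac{1}{2 B} = 1$)
$- 17 X{\left(61 \right)} = \left(-17\right) 1 = -17$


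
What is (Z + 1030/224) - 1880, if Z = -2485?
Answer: -488365/112 ≈ -4360.4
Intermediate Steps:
(Z + 1030/224) - 1880 = (-2485 + 1030/224) - 1880 = (-2485 + 1030*(1/224)) - 1880 = (-2485 + 515/112) - 1880 = -277805/112 - 1880 = -488365/112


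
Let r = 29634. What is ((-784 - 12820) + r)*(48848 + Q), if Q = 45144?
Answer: 1506691760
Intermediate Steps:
((-784 - 12820) + r)*(48848 + Q) = ((-784 - 12820) + 29634)*(48848 + 45144) = (-13604 + 29634)*93992 = 16030*93992 = 1506691760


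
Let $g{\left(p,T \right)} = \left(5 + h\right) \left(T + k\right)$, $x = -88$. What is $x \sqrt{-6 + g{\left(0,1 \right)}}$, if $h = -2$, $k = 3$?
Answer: $- 88 \sqrt{6} \approx -215.56$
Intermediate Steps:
$g{\left(p,T \right)} = 9 + 3 T$ ($g{\left(p,T \right)} = \left(5 - 2\right) \left(T + 3\right) = 3 \left(3 + T\right) = 9 + 3 T$)
$x \sqrt{-6 + g{\left(0,1 \right)}} = - 88 \sqrt{-6 + \left(9 + 3 \cdot 1\right)} = - 88 \sqrt{-6 + \left(9 + 3\right)} = - 88 \sqrt{-6 + 12} = - 88 \sqrt{6}$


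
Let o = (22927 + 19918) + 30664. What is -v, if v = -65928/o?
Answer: 21976/24503 ≈ 0.89687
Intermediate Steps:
o = 73509 (o = 42845 + 30664 = 73509)
v = -21976/24503 (v = -65928/73509 = -65928*1/73509 = -21976/24503 ≈ -0.89687)
-v = -1*(-21976/24503) = 21976/24503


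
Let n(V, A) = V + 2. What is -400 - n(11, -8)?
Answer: -413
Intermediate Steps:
n(V, A) = 2 + V
-400 - n(11, -8) = -400 - (2 + 11) = -400 - 1*13 = -400 - 13 = -413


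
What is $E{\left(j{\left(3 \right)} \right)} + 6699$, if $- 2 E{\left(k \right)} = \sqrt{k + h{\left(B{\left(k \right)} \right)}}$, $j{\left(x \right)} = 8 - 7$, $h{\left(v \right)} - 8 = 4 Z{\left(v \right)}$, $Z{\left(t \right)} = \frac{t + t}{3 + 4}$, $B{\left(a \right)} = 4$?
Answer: $6699 - \frac{\sqrt{665}}{14} \approx 6697.2$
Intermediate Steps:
$Z{\left(t \right)} = \frac{2 t}{7}$
$h{\left(v \right)} = 8 + \frac{8 v}{7}$ ($h{\left(v \right)} = 8 + 4 \frac{2 v}{7} = 8 + \frac{8 v}{7}$)
$j{\left(x \right)} = 1$ ($j{\left(x \right)} = 8 - 7 = 1$)
$E{\left(k \right)} = - \frac{\sqrt{\frac{88}{7} + k}}{2}$ ($E{\left(k \right)} = - \frac{\sqrt{k + \left(8 + \frac{8}{7} \cdot 4\right)}}{2} = - \frac{\sqrt{k + \left(8 + \frac{32}{7}\right)}}{2} = - \frac{\sqrt{k + \frac{88}{7}}}{2} = - \frac{\sqrt{\frac{88}{7} + k}}{2}$)
$E{\left(j{\left(3 \right)} \right)} + 6699 = - \frac{\sqrt{616 + 49 \cdot 1}}{14} + 6699 = - \frac{\sqrt{616 + 49}}{14} + 6699 = - \frac{\sqrt{665}}{14} + 6699 = 6699 - \frac{\sqrt{665}}{14}$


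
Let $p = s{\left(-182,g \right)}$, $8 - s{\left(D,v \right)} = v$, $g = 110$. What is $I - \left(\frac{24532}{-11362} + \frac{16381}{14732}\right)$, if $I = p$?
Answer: $- \frac{8448991933}{83692492} \approx -100.95$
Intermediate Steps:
$s{\left(D,v \right)} = 8 - v$
$p = -102$ ($p = 8 - 110 = -102$)
$I = -102$
$I - \left(\frac{24532}{-11362} + \frac{16381}{14732}\right) = -102 - \left(\frac{24532}{-11362} + \frac{16381}{14732}\right) = -102 - \left(24532 \left(- \frac{1}{11362}\right) + 16381 \cdot \frac{1}{14732}\right) = -102 - \left(- \frac{12266}{5681} + \frac{16381}{14732}\right) = -102 - - \frac{87642251}{83692492} = -102 + \frac{87642251}{83692492} = - \frac{8448991933}{83692492}$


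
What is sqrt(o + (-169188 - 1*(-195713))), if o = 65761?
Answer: 3*sqrt(10254) ≈ 303.79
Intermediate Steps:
sqrt(o + (-169188 - 1*(-195713))) = sqrt(65761 + (-169188 - 1*(-195713))) = sqrt(65761 + (-169188 + 195713)) = sqrt(65761 + 26525) = sqrt(92286) = 3*sqrt(10254)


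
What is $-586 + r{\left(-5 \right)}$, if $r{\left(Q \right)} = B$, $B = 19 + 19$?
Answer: $-548$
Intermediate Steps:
$B = 38$
$r{\left(Q \right)} = 38$
$-586 + r{\left(-5 \right)} = -586 + 38 = -548$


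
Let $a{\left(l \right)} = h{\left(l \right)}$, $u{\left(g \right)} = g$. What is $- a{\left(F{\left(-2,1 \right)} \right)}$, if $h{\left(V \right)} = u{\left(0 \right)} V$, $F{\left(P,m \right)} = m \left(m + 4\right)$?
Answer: $0$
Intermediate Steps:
$F{\left(P,m \right)} = m \left(4 + m\right)$
$h{\left(V \right)} = 0$ ($h{\left(V \right)} = 0 V = 0$)
$a{\left(l \right)} = 0$
$- a{\left(F{\left(-2,1 \right)} \right)} = \left(-1\right) 0 = 0$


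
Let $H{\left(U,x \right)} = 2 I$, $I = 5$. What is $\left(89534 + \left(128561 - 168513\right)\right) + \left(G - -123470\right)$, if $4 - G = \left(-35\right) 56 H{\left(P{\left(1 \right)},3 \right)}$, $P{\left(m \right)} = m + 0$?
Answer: $192656$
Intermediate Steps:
$P{\left(m \right)} = m$
$H{\left(U,x \right)} = 10$ ($H{\left(U,x \right)} = 2 \cdot 5 = 10$)
$G = 19604$ ($G = 4 - \left(-35\right) 56 \cdot 10 = 4 - \left(-1960\right) 10 = 4 - -19600 = 4 + 19600 = 19604$)
$\left(89534 + \left(128561 - 168513\right)\right) + \left(G - -123470\right) = \left(89534 + \left(128561 - 168513\right)\right) + \left(19604 - -123470\right) = \left(89534 - 39952\right) + \left(19604 + 123470\right) = 49582 + 143074 = 192656$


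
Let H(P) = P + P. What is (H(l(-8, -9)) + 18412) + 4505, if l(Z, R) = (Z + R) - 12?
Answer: 22859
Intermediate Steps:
l(Z, R) = -12 + R + Z (l(Z, R) = (R + Z) - 12 = -12 + R + Z)
H(P) = 2*P
(H(l(-8, -9)) + 18412) + 4505 = (2*(-12 - 9 - 8) + 18412) + 4505 = (2*(-29) + 18412) + 4505 = (-58 + 18412) + 4505 = 18354 + 4505 = 22859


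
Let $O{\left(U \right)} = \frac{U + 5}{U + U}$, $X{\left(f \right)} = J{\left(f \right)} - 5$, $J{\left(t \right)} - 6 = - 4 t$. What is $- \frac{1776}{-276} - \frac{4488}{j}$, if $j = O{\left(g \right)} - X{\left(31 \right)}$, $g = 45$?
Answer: $- \frac{95555}{3197} \approx -29.889$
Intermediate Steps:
$J{\left(t \right)} = 6 - 4 t$
$X{\left(f \right)} = 1 - 4 f$ ($X{\left(f \right)} = \left(6 - 4 f\right) - 5 = 1 - 4 f$)
$O{\left(U \right)} = \frac{5 + U}{2 U}$
$j = \frac{1112}{9}$ ($j = \frac{5 + 45}{2 \cdot 45} - \left(1 - 124\right) = \frac{1}{2} \cdot \frac{1}{45} \cdot 50 - \left(1 - 124\right) = \frac{5}{9} - -123 = \frac{5}{9} + 123 = \frac{1112}{9} \approx 123.56$)
$- \frac{1776}{-276} - \frac{4488}{j} = - \frac{1776}{-276} - \frac{4488}{\frac{1112}{9}} = \left(-1776\right) \left(- \frac{1}{276}\right) - \frac{5049}{139} = \frac{148}{23} - \frac{5049}{139} = - \frac{95555}{3197}$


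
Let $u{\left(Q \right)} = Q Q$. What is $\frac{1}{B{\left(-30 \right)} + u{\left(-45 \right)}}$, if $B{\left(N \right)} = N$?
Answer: $\frac{1}{1995} \approx 0.00050125$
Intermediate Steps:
$u{\left(Q \right)} = Q^{2}$
$\frac{1}{B{\left(-30 \right)} + u{\left(-45 \right)}} = \frac{1}{-30 + \left(-45\right)^{2}} = \frac{1}{-30 + 2025} = \frac{1}{1995}$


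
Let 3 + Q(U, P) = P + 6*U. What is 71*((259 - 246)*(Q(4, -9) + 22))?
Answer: 31382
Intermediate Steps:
Q(U, P) = -3 + P + 6*U (Q(U, P) = -3 + (P + 6*U) = -3 + P + 6*U)
71*((259 - 246)*(Q(4, -9) + 22)) = 71*((259 - 246)*((-3 - 9 + 6*4) + 22)) = 71*(13*((-3 - 9 + 24) + 22)) = 71*(13*(12 + 22)) = 71*(13*34) = 71*442 = 31382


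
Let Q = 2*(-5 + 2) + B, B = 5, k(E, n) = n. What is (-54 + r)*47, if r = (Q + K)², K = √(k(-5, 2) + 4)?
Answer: -2209 - 94*√6 ≈ -2439.3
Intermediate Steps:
K = √6 (K = √(2 + 4) = √6 ≈ 2.4495)
Q = -1 (Q = 2*(-5 + 2) + 5 = 2*(-3) + 5 = -6 + 5 = -1)
r = (-1 + √6)² ≈ 2.1010
(-54 + r)*47 = (-54 + (-1 + √6)²)*47 = -2538 + 47*(-1 + √6)²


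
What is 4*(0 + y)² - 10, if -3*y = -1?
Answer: -86/9 ≈ -9.5556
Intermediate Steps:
y = ⅓ (y = -⅓*(-1) = ⅓ ≈ 0.33333)
4*(0 + y)² - 10 = 4*(0 + ⅓)² - 10 = 4*(⅓)² - 10 = 4*(⅑) - 10 = 4/9 - 10 = -86/9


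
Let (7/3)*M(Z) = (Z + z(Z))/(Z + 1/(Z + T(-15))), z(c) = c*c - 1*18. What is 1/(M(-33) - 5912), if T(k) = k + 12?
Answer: -8323/49317680 ≈ -0.00016876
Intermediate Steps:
T(k) = 12 + k
z(c) = -18 + c**2 (z(c) = c**2 - 18 = -18 + c**2)
M(Z) = 3*(-18 + Z + Z**2)/(7*(Z + 1/(-3 + Z))) (M(Z) = 3*((Z + (-18 + Z**2))/(Z + 1/(Z + (12 - 15))))/7 = 3*((-18 + Z + Z**2)/(Z + 1/(Z - 3)))/7 = 3*((-18 + Z + Z**2)/(Z + 1/(-3 + Z)))/7 = 3*(-18 + Z + Z**2)/(7*(Z + 1/(-3 + Z))))
1/(M(-33) - 5912) = 1/(3*(54 + (-33)**3 - 21*(-33) - 2*(-33)**2)/(7*(1 + (-33)**2 - 3*(-33))) - 5912) = 1/(3*(54 - 35937 + 693 - 2*1089)/(7*(1 + 1089 + 99)) - 5912) = 1/((3/7)*(54 - 35937 + 693 - 2178)/1189 - 5912) = 1/((3/7)*(1/1189)*(-37368) - 5912) = 1/(-112104/8323 - 5912) = 1/(-49317680/8323) = -8323/49317680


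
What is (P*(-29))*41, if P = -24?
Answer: 28536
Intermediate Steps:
(P*(-29))*41 = -24*(-29)*41 = 696*41 = 28536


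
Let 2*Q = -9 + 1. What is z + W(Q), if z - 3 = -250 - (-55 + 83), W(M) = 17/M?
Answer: -1117/4 ≈ -279.25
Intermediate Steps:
Q = -4 (Q = (-9 + 1)/2 = (1/2)*(-8) = -4)
z = -275 (z = 3 + (-250 - (-55 + 83)) = 3 + (-250 - 1*28) = 3 + (-250 - 28) = 3 - 278 = -275)
z + W(Q) = -275 + 17/(-4) = -275 + 17*(-1/4) = -275 - 17/4 = -1117/4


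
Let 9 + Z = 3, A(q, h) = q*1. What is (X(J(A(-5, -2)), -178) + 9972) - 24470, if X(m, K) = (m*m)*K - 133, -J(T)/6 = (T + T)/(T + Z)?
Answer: -2411151/121 ≈ -19927.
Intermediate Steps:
A(q, h) = q
Z = -6 (Z = -9 + 3 = -6)
J(T) = -12*T/(-6 + T) (J(T) = -6*(T + T)/(T - 6) = -6*2*T/(-6 + T) = -12*T/(-6 + T))
X(m, K) = -133 + K*m² (X(m, K) = m²*K - 133 = K*m² - 133 = -133 + K*m²)
(X(J(A(-5, -2)), -178) + 9972) - 24470 = ((-133 - 178*3600/(-6 - 5)²) + 9972) - 24470 = ((-133 - 178*(-12*(-5)/(-11))²) + 9972) - 24470 = ((-133 - 178*(-12*(-5)*(-1/11))²) + 9972) - 24470 = ((-133 - 178*(-60/11)²) + 9972) - 24470 = ((-133 - 178*3600/121) + 9972) - 24470 = ((-133 - 640800/121) + 9972) - 24470 = (-656893/121 + 9972) - 24470 = 549719/121 - 24470 = -2411151/121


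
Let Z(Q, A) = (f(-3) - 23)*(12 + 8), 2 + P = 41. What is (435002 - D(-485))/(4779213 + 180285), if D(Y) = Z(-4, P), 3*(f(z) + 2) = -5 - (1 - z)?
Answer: 217781/2479749 ≈ 0.087824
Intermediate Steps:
P = 39 (P = -2 + 41 = 39)
f(z) = -4 + z/3 (f(z) = -2 + (-5 - (1 - z))/3 = -2 + (-5 + (-1 + z))/3 = -2 + (-6 + z)/3 = -2 + (-2 + z/3) = -4 + z/3)
Z(Q, A) = -560 (Z(Q, A) = ((-4 + (1/3)*(-3)) - 23)*(12 + 8) = ((-4 - 1) - 23)*20 = (-5 - 23)*20 = -28*20 = -560)
D(Y) = -560
(435002 - D(-485))/(4779213 + 180285) = (435002 - 1*(-560))/(4779213 + 180285) = (435002 + 560)/4959498 = 435562*(1/4959498) = 217781/2479749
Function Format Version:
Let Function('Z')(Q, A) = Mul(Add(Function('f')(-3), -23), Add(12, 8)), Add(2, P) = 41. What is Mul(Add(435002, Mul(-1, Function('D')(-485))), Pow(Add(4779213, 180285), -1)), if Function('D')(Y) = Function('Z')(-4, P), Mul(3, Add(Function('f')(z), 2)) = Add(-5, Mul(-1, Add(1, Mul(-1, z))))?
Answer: Rational(217781, 2479749) ≈ 0.087824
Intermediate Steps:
P = 39 (P = Add(-2, 41) = 39)
Function('f')(z) = Add(-4, Mul(Rational(1, 3), z)) (Function('f')(z) = Add(-2, Mul(Rational(1, 3), Add(-5, Mul(-1, Add(1, Mul(-1, z)))))) = Add(-2, Mul(Rational(1, 3), Add(-5, Add(-1, z)))) = Add(-2, Mul(Rational(1, 3), Add(-6, z))) = Add(-2, Add(-2, Mul(Rational(1, 3), z))) = Add(-4, Mul(Rational(1, 3), z)))
Function('Z')(Q, A) = -560 (Function('Z')(Q, A) = Mul(Add(Add(-4, Mul(Rational(1, 3), -3)), -23), Add(12, 8)) = Mul(Add(Add(-4, -1), -23), 20) = Mul(Add(-5, -23), 20) = Mul(-28, 20) = -560)
Function('D')(Y) = -560
Mul(Add(435002, Mul(-1, Function('D')(-485))), Pow(Add(4779213, 180285), -1)) = Mul(Add(435002, Mul(-1, -560)), Pow(Add(4779213, 180285), -1)) = Mul(Add(435002, 560), Pow(4959498, -1)) = Mul(435562, Rational(1, 4959498)) = Rational(217781, 2479749)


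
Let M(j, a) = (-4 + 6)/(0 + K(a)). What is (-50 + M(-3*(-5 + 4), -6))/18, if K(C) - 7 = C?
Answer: -8/3 ≈ -2.6667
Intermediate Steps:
K(C) = 7 + C
M(j, a) = 2/(7 + a) (M(j, a) = (-4 + 6)/(0 + (7 + a)) = 2/(7 + a))
(-50 + M(-3*(-5 + 4), -6))/18 = (-50 + 2/(7 - 6))/18 = (-50 + 2/1)/18 = (-50 + 2*1)/18 = (-50 + 2)/18 = (1/18)*(-48) = -8/3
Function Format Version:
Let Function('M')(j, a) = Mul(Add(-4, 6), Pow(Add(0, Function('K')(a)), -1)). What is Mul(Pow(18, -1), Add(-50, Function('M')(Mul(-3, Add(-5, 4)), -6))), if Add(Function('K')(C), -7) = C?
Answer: Rational(-8, 3) ≈ -2.6667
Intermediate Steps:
Function('K')(C) = Add(7, C)
Function('M')(j, a) = Mul(2, Pow(Add(7, a), -1)) (Function('M')(j, a) = Mul(Add(-4, 6), Pow(Add(0, Add(7, a)), -1)) = Mul(2, Pow(Add(7, a), -1)))
Mul(Pow(18, -1), Add(-50, Function('M')(Mul(-3, Add(-5, 4)), -6))) = Mul(Pow(18, -1), Add(-50, Mul(2, Pow(Add(7, -6), -1)))) = Mul(Rational(1, 18), Add(-50, Mul(2, Pow(1, -1)))) = Mul(Rational(1, 18), Add(-50, Mul(2, 1))) = Mul(Rational(1, 18), Add(-50, 2)) = Mul(Rational(1, 18), -48) = Rational(-8, 3)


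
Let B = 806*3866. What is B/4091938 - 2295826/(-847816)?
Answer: 97065878351/27977504092 ≈ 3.4694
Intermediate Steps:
B = 3115996
B/4091938 - 2295826/(-847816) = 3115996/4091938 - 2295826/(-847816) = 3115996*(1/4091938) - 2295826*(-1/847816) = 50258/65999 + 1147913/423908 = 97065878351/27977504092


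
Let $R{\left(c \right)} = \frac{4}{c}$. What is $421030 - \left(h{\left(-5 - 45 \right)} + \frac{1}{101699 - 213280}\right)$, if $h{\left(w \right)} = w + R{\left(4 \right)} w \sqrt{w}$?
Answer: $\frac{46984527481}{111581} + 250 i \sqrt{2} \approx 4.2108 \cdot 10^{5} + 353.55 i$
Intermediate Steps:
$h{\left(w \right)} = w + w^{\frac{3}{2}}$ ($h{\left(w \right)} = w + \frac{4}{4} w \sqrt{w} = w + 4 \cdot \frac{1}{4} w^{\frac{3}{2}} = w + 1 w^{\frac{3}{2}} = w + w^{\frac{3}{2}}$)
$421030 - \left(h{\left(-5 - 45 \right)} + \frac{1}{101699 - 213280}\right) = 421030 - \left(\left(\left(-5 - 45\right) + \left(-5 - 45\right)^{\frac{3}{2}}\right) + \frac{1}{101699 - 213280}\right) = 421030 - \left(\left(\left(-5 - 45\right) + \left(-5 - 45\right)^{\frac{3}{2}}\right) + \frac{1}{-111581}\right) = 421030 - \left(\left(-50 + \left(-50\right)^{\frac{3}{2}}\right) - \frac{1}{111581}\right) = 421030 - \left(\left(-50 - 250 i \sqrt{2}\right) - \frac{1}{111581}\right) = 421030 - \left(- \frac{5579051}{111581} - 250 i \sqrt{2}\right) = 421030 + \left(\frac{5579051}{111581} + 250 i \sqrt{2}\right) = \frac{46984527481}{111581} + 250 i \sqrt{2}$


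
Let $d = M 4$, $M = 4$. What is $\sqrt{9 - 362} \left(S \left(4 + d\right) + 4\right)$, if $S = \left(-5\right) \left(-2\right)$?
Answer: $204 i \sqrt{353} \approx 3832.8 i$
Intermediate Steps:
$d = 16$ ($d = 4 \cdot 4 = 16$)
$S = 10$
$\sqrt{9 - 362} \left(S \left(4 + d\right) + 4\right) = \sqrt{9 - 362} \left(10 \left(4 + 16\right) + 4\right) = \sqrt{-353} \left(10 \cdot 20 + 4\right) = i \sqrt{353} \left(200 + 4\right) = i \sqrt{353} \cdot 204 = 204 i \sqrt{353}$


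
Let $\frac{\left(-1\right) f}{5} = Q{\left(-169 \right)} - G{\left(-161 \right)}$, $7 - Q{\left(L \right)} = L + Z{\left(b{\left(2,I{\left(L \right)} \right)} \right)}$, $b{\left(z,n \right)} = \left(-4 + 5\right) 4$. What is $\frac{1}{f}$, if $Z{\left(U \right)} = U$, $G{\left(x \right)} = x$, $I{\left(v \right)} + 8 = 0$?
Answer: $- \frac{1}{1665} \approx -0.0006006$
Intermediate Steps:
$I{\left(v \right)} = -8$ ($I{\left(v \right)} = -8 + 0 = -8$)
$b{\left(z,n \right)} = 4$ ($b{\left(z,n \right)} = 1 \cdot 4 = 4$)
$Q{\left(L \right)} = 3 - L$ ($Q{\left(L \right)} = 7 - \left(L + 4\right) = 7 - \left(4 + L\right) = 3 - L$)
$f = -1665$ ($f = - 5 \left(\left(3 - -169\right) - -161\right) = - 5 \left(\left(3 + 169\right) + 161\right) = - 5 \left(172 + 161\right) = \left(-5\right) 333 = -1665$)
$\frac{1}{f} = \frac{1}{-1665} = - \frac{1}{1665}$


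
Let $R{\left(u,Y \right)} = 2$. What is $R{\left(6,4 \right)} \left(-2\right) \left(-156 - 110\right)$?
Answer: $1064$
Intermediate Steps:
$R{\left(6,4 \right)} \left(-2\right) \left(-156 - 110\right) = 2 \left(-2\right) \left(-156 - 110\right) = \left(-4\right) \left(-266\right) = 1064$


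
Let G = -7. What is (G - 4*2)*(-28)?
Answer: 420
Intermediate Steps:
(G - 4*2)*(-28) = (-7 - 4*2)*(-28) = (-7 - 8)*(-28) = -15*(-28) = 420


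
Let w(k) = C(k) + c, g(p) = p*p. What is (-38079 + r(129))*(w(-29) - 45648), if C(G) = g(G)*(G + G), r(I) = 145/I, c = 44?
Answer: 463608725572/129 ≈ 3.5939e+9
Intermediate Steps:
g(p) = p²
C(G) = 2*G³ (C(G) = G²*(G + G) = G²*(2*G) = 2*G³)
w(k) = 44 + 2*k³ (w(k) = 2*k³ + 44 = 44 + 2*k³)
(-38079 + r(129))*(w(-29) - 45648) = (-38079 + 145/129)*((44 + 2*(-29)³) - 45648) = (-38079 + 145*(1/129))*((44 + 2*(-24389)) - 45648) = (-38079 + 145/129)*((44 - 48778) - 45648) = -4912046*(-48734 - 45648)/129 = -4912046/129*(-94382) = 463608725572/129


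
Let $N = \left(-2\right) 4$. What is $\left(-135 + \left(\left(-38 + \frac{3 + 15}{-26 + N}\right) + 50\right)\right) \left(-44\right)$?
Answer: $\frac{92400}{17} \approx 5435.3$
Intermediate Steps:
$N = -8$
$\left(-135 + \left(\left(-38 + \frac{3 + 15}{-26 + N}\right) + 50\right)\right) \left(-44\right) = \left(-135 + \left(\left(-38 + \frac{3 + 15}{-26 - 8}\right) + 50\right)\right) \left(-44\right) = \left(-135 + \left(\left(-38 + \frac{18}{-34}\right) + 50\right)\right) \left(-44\right) = \left(-135 + \left(\left(-38 + 18 \left(- \frac{1}{34}\right)\right) + 50\right)\right) \left(-44\right) = \left(-135 + \left(\left(-38 - \frac{9}{17}\right) + 50\right)\right) \left(-44\right) = \left(-135 + \left(- \frac{655}{17} + 50\right)\right) \left(-44\right) = \left(-135 + \frac{195}{17}\right) \left(-44\right) = \left(- \frac{2100}{17}\right) \left(-44\right) = \frac{92400}{17}$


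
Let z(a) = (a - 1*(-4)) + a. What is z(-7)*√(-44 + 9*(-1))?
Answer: -10*I*√53 ≈ -72.801*I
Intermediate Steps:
z(a) = 4 + 2*a (z(a) = (a + 4) + a = (4 + a) + a = 4 + 2*a)
z(-7)*√(-44 + 9*(-1)) = (4 + 2*(-7))*√(-44 + 9*(-1)) = (4 - 14)*√(-44 - 9) = -10*I*√53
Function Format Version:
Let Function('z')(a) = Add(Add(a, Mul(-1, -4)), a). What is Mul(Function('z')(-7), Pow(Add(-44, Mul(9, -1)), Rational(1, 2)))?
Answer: Mul(-10, I, Pow(53, Rational(1, 2))) ≈ Mul(-72.801, I)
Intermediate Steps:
Function('z')(a) = Add(4, Mul(2, a)) (Function('z')(a) = Add(Add(a, 4), a) = Add(Add(4, a), a) = Add(4, Mul(2, a)))
Mul(Function('z')(-7), Pow(Add(-44, Mul(9, -1)), Rational(1, 2))) = Mul(Add(4, Mul(2, -7)), Pow(Add(-44, Mul(9, -1)), Rational(1, 2))) = Mul(Add(4, -14), Pow(Add(-44, -9), Rational(1, 2))) = Mul(-10, Pow(-53, Rational(1, 2))) = Mul(-10, Mul(I, Pow(53, Rational(1, 2)))) = Mul(-10, I, Pow(53, Rational(1, 2)))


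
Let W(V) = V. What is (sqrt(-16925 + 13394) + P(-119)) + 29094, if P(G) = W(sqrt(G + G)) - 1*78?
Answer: 29016 + I*sqrt(238) + I*sqrt(3531) ≈ 29016.0 + 74.849*I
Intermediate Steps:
P(G) = -78 + sqrt(2)*sqrt(G) (P(G) = sqrt(G + G) - 1*78 = sqrt(2*G) - 78 = sqrt(2)*sqrt(G) - 78 = -78 + sqrt(2)*sqrt(G))
(sqrt(-16925 + 13394) + P(-119)) + 29094 = (sqrt(-16925 + 13394) + (-78 + sqrt(2)*sqrt(-119))) + 29094 = (sqrt(-3531) + (-78 + sqrt(2)*(I*sqrt(119)))) + 29094 = (I*sqrt(3531) + (-78 + I*sqrt(238))) + 29094 = (-78 + I*sqrt(238) + I*sqrt(3531)) + 29094 = 29016 + I*sqrt(238) + I*sqrt(3531)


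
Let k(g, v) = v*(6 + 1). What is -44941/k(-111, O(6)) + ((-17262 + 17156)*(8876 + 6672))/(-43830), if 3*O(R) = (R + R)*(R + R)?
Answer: -236001077/2454480 ≈ -96.151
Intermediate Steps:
O(R) = 4*R²/3 (O(R) = ((R + R)*(R + R))/3 = ((2*R)*(2*R))/3 = (4*R²)/3 = 4*R²/3)
k(g, v) = 7*v (k(g, v) = v*7 = 7*v)
-44941/k(-111, O(6)) + ((-17262 + 17156)*(8876 + 6672))/(-43830) = -44941/(7*((4/3)*6²)) + ((-17262 + 17156)*(8876 + 6672))/(-43830) = -44941/(7*((4/3)*36)) - 106*15548*(-1/43830) = -44941/(7*48) - 1648088*(-1/43830) = -44941/336 + 824044/21915 = -236001077/2454480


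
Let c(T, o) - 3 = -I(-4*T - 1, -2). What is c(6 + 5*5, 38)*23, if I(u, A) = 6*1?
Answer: -69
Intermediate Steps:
I(u, A) = 6
c(T, o) = -3 (c(T, o) = 3 - 1*6 = 3 - 6 = -3)
c(6 + 5*5, 38)*23 = -3*23 = -69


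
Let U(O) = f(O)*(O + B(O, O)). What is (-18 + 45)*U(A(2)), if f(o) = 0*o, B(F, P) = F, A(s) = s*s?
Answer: 0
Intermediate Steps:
A(s) = s**2
f(o) = 0
U(O) = 0 (U(O) = 0*(O + O) = 0*(2*O) = 0)
(-18 + 45)*U(A(2)) = (-18 + 45)*0 = 27*0 = 0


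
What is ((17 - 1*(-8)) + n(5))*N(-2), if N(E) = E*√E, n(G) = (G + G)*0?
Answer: -50*I*√2 ≈ -70.711*I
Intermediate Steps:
n(G) = 0 (n(G) = (2*G)*0 = 0)
N(E) = E^(3/2)
((17 - 1*(-8)) + n(5))*N(-2) = ((17 - 1*(-8)) + 0)*(-2)^(3/2) = ((17 + 8) + 0)*(-2*I*√2) = (25 + 0)*(-2*I*√2) = 25*(-2*I*√2) = -50*I*√2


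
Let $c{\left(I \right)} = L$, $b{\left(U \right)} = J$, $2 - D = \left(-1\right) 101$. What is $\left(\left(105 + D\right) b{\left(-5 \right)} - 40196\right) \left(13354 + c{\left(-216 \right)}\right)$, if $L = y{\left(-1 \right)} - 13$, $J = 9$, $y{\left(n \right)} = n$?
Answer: $-511242160$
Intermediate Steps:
$D = 103$ ($D = 2 - \left(-1\right) 101 = 2 - -101 = 2 + 101 = 103$)
$b{\left(U \right)} = 9$
$L = -14$ ($L = -1 - 13 = -14$)
$c{\left(I \right)} = -14$
$\left(\left(105 + D\right) b{\left(-5 \right)} - 40196\right) \left(13354 + c{\left(-216 \right)}\right) = \left(\left(105 + 103\right) 9 - 40196\right) \left(13354 - 14\right) = \left(208 \cdot 9 - 40196\right) 13340 = \left(1872 - 40196\right) 13340 = \left(-38324\right) 13340 = -511242160$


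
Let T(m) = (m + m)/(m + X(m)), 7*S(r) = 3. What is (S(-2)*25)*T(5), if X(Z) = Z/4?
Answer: 120/7 ≈ 17.143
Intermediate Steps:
X(Z) = Z/4 (X(Z) = Z*(1/4) = Z/4)
S(r) = 3/7 (S(r) = (1/7)*3 = 3/7)
T(m) = 8/5 (T(m) = (m + m)/(m + m/4) = (2*m)/((5*m/4)) = (2*m)*(4/(5*m)) = 8/5)
(S(-2)*25)*T(5) = ((3/7)*25)*(8/5) = (75/7)*(8/5) = 120/7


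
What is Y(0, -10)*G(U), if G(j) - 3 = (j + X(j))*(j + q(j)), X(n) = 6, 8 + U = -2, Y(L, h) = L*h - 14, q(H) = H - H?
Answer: -602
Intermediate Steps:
q(H) = 0
Y(L, h) = -14 + L*h
U = -10 (U = -8 - 2 = -10)
G(j) = 3 + j*(6 + j) (G(j) = 3 + (j + 6)*(j + 0) = 3 + (6 + j)*j = 3 + j*(6 + j))
Y(0, -10)*G(U) = (-14 + 0*(-10))*(3 + (-10)**2 + 6*(-10)) = (-14 + 0)*(3 + 100 - 60) = -14*43 = -602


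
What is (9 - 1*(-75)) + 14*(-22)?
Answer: -224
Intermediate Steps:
(9 - 1*(-75)) + 14*(-22) = (9 + 75) - 308 = 84 - 308 = -224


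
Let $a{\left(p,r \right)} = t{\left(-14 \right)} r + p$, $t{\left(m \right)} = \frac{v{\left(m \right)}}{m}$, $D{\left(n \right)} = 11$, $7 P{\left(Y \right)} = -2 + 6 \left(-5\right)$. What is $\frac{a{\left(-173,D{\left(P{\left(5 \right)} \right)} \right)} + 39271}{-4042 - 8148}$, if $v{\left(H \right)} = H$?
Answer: $- \frac{39109}{12190} \approx -3.2083$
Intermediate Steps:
$P{\left(Y \right)} = - \frac{32}{7}$ ($P{\left(Y \right)} = \frac{-2 + 6 \left(-5\right)}{7} = \frac{-2 - 30}{7} = \frac{1}{7} \left(-32\right) = - \frac{32}{7}$)
$t{\left(m \right)} = 1$ ($t{\left(m \right)} = \frac{m}{m} = 1$)
$a{\left(p,r \right)} = p + r$ ($a{\left(p,r \right)} = 1 r + p = r + p = p + r$)
$\frac{a{\left(-173,D{\left(P{\left(5 \right)} \right)} \right)} + 39271}{-4042 - 8148} = \frac{\left(-173 + 11\right) + 39271}{-4042 - 8148} = \frac{-162 + 39271}{-12190} = 39109 \left(- \frac{1}{12190}\right) = - \frac{39109}{12190}$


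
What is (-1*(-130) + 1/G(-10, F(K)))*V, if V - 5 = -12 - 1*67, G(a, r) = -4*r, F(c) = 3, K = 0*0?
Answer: -57683/6 ≈ -9613.8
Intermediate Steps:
K = 0
V = -74 (V = 5 + (-12 - 1*67) = 5 + (-12 - 67) = 5 - 79 = -74)
(-1*(-130) + 1/G(-10, F(K)))*V = (-1*(-130) + 1/(-4*3))*(-74) = (130 + 1/(-12))*(-74) = (130 - 1/12)*(-74) = (1559/12)*(-74) = -57683/6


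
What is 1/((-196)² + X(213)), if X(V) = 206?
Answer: 1/38622 ≈ 2.5892e-5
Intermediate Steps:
1/((-196)² + X(213)) = 1/((-196)² + 206) = 1/(38416 + 206) = 1/38622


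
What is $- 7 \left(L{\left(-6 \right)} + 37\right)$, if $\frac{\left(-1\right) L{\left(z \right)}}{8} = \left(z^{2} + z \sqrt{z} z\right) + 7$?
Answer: $2149 + 2016 i \sqrt{6} \approx 2149.0 + 4938.2 i$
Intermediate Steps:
$L{\left(z \right)} = -56 - 8 z^{2} - 8 z^{\frac{5}{2}}$ ($L{\left(z \right)} = - 8 \left(\left(z^{2} + z \sqrt{z} z\right) + 7\right) = - 8 \left(\left(z^{2} + z^{\frac{3}{2}} z\right) + 7\right) = - 8 \left(\left(z^{2} + z^{\frac{5}{2}}\right) + 7\right) = - 8 \left(7 + z^{2} + z^{\frac{5}{2}}\right) = -56 - 8 z^{2} - 8 z^{\frac{5}{2}}$)
$- 7 \left(L{\left(-6 \right)} + 37\right) = - 7 \left(\left(-56 - 8 \left(-6\right)^{2} - 8 \left(-6\right)^{\frac{5}{2}}\right) + 37\right) = - 7 \left(\left(-56 - 288 - 8 \cdot 36 i \sqrt{6}\right) + 37\right) = - 7 \left(\left(-56 - 288 - 288 i \sqrt{6}\right) + 37\right) = - 7 \left(\left(-344 - 288 i \sqrt{6}\right) + 37\right) = - 7 \left(-307 - 288 i \sqrt{6}\right) = 2149 + 2016 i \sqrt{6}$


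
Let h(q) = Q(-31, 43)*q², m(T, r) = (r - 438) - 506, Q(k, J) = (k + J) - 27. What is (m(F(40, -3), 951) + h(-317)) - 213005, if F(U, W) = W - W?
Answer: -1720333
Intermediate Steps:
Q(k, J) = -27 + J + k (Q(k, J) = (J + k) - 27 = -27 + J + k)
F(U, W) = 0
m(T, r) = -944 + r (m(T, r) = (-438 + r) - 506 = -944 + r)
h(q) = -15*q² (h(q) = (-27 + 43 - 31)*q² = -15*q²)
(m(F(40, -3), 951) + h(-317)) - 213005 = ((-944 + 951) - 15*(-317)²) - 213005 = (7 - 15*100489) - 213005 = (7 - 1507335) - 213005 = -1507328 - 213005 = -1720333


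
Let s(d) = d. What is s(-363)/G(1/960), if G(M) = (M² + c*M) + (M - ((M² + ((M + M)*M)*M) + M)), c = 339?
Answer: -160579584000/156211199 ≈ -1028.0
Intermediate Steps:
G(M) = -2*M³ + 339*M (G(M) = (M² + 339*M) + (M - ((M² + ((M + M)*M)*M) + M)) = (M² + 339*M) + (M - ((M² + ((2*M)*M)*M) + M)) = (M² + 339*M) + (M - ((M² + (2*M²)*M) + M)) = (M² + 339*M) + (M - ((M² + 2*M³) + M)) = (M² + 339*M) + (M - (M + M² + 2*M³)) = (M² + 339*M) + (M + (-M - M² - 2*M³)) = (M² + 339*M) + (-M² - 2*M³) = -2*M³ + 339*M)
s(-363)/G(1/960) = -363*960/(339 - 2*(1/960)²) = -363*960/(339 - 2*1/921600) = -363*960/(339 - 1/460800) = -363/((1/960)*(156211199/460800)) = -363/156211199/442368000 = -363*442368000/156211199 = -160579584000/156211199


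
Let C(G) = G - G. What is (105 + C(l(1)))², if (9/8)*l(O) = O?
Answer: 11025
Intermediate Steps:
l(O) = 8*O/9
C(G) = 0
(105 + C(l(1)))² = (105 + 0)² = 105² = 11025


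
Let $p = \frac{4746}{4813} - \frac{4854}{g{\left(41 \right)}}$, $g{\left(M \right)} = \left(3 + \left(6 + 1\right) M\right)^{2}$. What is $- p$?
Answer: $- \frac{187888149}{202386650} \approx -0.92836$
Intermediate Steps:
$g{\left(M \right)} = \left(3 + 7 M\right)^{2}$
$p = \frac{187888149}{202386650}$ ($p = \frac{4746}{4813} - \frac{4854}{\left(3 + 7 \cdot 41\right)^{2}} = 4746 \cdot \frac{1}{4813} - \frac{4854}{\left(3 + 287\right)^{2}} = \frac{4746}{4813} - \frac{4854}{290^{2}} = \frac{4746}{4813} - \frac{4854}{84100} = \frac{4746}{4813} - \frac{2427}{42050} = \frac{187888149}{202386650} \approx 0.92836$)
$- p = \left(-1\right) \frac{187888149}{202386650} = - \frac{187888149}{202386650}$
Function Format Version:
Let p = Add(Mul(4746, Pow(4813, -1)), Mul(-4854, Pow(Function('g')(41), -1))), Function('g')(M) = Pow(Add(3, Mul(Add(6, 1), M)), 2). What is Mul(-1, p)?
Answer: Rational(-187888149, 202386650) ≈ -0.92836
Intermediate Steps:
Function('g')(M) = Pow(Add(3, Mul(7, M)), 2)
p = Rational(187888149, 202386650) (p = Add(Mul(4746, Pow(4813, -1)), Mul(-4854, Pow(Pow(Add(3, Mul(7, 41)), 2), -1))) = Add(Mul(4746, Rational(1, 4813)), Mul(-4854, Pow(Pow(Add(3, 287), 2), -1))) = Add(Rational(4746, 4813), Mul(-4854, Pow(Pow(290, 2), -1))) = Add(Rational(4746, 4813), Mul(-4854, Pow(84100, -1))) = Add(Rational(4746, 4813), Mul(-4854, Rational(1, 84100))) = Add(Rational(4746, 4813), Rational(-2427, 42050)) = Rational(187888149, 202386650) ≈ 0.92836)
Mul(-1, p) = Mul(-1, Rational(187888149, 202386650)) = Rational(-187888149, 202386650)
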